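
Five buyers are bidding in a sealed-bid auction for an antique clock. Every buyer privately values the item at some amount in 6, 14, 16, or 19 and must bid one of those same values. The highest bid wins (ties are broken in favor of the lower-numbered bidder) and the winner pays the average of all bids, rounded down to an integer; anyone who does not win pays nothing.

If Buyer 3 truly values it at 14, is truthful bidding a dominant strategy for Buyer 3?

No

Consider the case where Buyer 1 bids 6, Buyer 2 bids 6, Buyer 4 bids 6 and Buyer 5 bids 16.
Truthful bid 14: loses, pays 0, utility 0.
Bid 16 instead: wins, pays 10, utility 14 - 10 = 4.
Since 4 > 0, bidding 16 is strictly better here, so truthful bidding is not dominant.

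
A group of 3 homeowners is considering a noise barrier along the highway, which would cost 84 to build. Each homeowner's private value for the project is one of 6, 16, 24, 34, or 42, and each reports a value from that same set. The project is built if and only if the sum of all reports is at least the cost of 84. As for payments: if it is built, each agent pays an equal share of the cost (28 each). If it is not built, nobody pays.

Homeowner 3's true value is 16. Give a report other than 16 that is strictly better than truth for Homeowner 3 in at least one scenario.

Suppose Homeowner 1 reports 34 and Homeowner 2 reports 34.
Report 16: project built, pays 28, utility 16 - 28 = -12.
Report 6: project not built, utility 0.
So reporting 6 beats truth here (0 > -12).

6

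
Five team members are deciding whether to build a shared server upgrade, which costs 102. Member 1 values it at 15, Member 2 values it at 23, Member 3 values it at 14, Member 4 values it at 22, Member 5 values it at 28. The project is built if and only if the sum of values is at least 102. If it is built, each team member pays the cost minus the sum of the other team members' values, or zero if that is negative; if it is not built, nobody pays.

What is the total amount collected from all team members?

102

Total value 102 ≥ cost 102, so it is built.
Member 1: others sum to 87; max(0, 102 - 87) = 15.
Member 2: others sum to 79; max(0, 102 - 79) = 23.
Member 3: others sum to 88; max(0, 102 - 88) = 14.
Member 4: others sum to 80; max(0, 102 - 80) = 22.
Member 5: others sum to 74; max(0, 102 - 74) = 28.
Total collected = 15 + 23 + 14 + 22 + 28 = 102.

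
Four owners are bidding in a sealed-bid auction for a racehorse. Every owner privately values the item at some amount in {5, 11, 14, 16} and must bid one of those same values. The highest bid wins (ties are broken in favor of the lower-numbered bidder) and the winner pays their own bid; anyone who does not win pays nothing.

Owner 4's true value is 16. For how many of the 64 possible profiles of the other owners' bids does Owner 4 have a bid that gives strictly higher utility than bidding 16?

Others bid (5, 5, 5): truth gives 0; bid 11 gives 5 > 0. Violating.
Others bid (5, 5, 11): truth gives 0; bid 14 gives 2 > 0. Violating.
Others bid (5, 11, 5): truth gives 0; bid 14 gives 2 > 0. Violating.
Others bid (5, 11, 11): truth gives 0; bid 14 gives 2 > 0. Violating.
Others bid (5, 5, 14): truth gives 0; no alternative beats it.
Others bid (5, 5, 16): truth gives 0; no alternative beats it.
(Checking all 64 profiles: 8 have a profitable deviation, 56 do not.)

8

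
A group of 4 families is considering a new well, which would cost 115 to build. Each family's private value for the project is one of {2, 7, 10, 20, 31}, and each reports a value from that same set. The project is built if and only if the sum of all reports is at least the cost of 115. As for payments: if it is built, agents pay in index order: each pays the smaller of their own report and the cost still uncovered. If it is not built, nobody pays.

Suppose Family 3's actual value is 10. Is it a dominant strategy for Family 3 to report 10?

Yes

Check each profile of the others' reports and compare truth against every alternative report.
Others report (2, 2, 2): truth gives 0, best alternative gives 0.
Others report (2, 2, 7): truth gives 0, best alternative gives 0.
Others report (2, 2, 10): truth gives 0, best alternative gives 0.
Others report (2, 2, 20): truth gives 0, best alternative gives 0.
Others report (2, 2, 31): truth gives 0, best alternative gives 0.
Others report (2, 7, 2): truth gives 0, best alternative gives 0.
(Remaining 119 profiles checked similarly; truth is weakly best in each.)
In every case the truthful report is at least as good as any alternative, so it is a dominant strategy.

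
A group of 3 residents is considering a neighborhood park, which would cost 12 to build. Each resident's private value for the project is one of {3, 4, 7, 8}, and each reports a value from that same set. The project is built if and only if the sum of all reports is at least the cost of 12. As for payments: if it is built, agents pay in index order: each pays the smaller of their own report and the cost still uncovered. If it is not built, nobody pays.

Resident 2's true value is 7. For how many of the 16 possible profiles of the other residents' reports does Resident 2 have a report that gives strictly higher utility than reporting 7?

Others report (3, 7): truth gives 0; report 3 gives 4 > 0. Violating.
Others report (3, 8): truth gives 0; report 3 gives 4 > 0. Violating.
Others report (4, 4): truth gives 0; report 4 gives 3 > 0. Violating.
Others report (4, 7): truth gives 0; report 3 gives 4 > 0. Violating.
Others report (3, 3): truth gives 0; no alternative beats it.
Others report (3, 4): truth gives 0; no alternative beats it.
(Checking all 16 profiles: 13 have a profitable deviation, 3 do not.)

13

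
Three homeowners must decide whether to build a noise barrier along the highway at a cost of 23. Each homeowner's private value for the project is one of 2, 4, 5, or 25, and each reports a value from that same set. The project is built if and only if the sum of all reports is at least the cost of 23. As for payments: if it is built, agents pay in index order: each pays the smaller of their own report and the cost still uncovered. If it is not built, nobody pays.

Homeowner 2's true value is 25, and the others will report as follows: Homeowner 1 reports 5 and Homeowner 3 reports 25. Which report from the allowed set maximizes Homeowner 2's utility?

2

Report 2: project built, pays 2, utility 25 - 2 = 23.
Report 4: project built, pays 4, utility 25 - 4 = 21.
Report 5: project built, pays 5, utility 25 - 5 = 20.
Report 25: project built, pays 18, utility 25 - 18 = 7.
The best choice is 2 with utility 23.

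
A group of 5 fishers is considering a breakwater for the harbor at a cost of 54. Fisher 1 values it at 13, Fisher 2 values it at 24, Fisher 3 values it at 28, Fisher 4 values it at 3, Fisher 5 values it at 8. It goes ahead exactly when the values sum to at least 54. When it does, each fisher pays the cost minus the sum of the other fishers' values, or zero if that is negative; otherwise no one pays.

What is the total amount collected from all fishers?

8

Total value 76 ≥ cost 54, so it is built.
Fisher 1: others sum to 63; max(0, 54 - 63) = 0.
Fisher 2: others sum to 52; max(0, 54 - 52) = 2.
Fisher 3: others sum to 48; max(0, 54 - 48) = 6.
Fisher 4: others sum to 73; max(0, 54 - 73) = 0.
Fisher 5: others sum to 68; max(0, 54 - 68) = 0.
Total collected = 0 + 2 + 6 + 0 + 0 = 8.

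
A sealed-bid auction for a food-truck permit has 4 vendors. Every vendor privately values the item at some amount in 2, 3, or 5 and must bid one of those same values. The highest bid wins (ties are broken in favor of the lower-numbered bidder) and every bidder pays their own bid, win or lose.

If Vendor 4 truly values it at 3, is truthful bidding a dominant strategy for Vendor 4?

No

Consider the case where Vendor 1 bids 2, Vendor 2 bids 2 and Vendor 3 bids 3.
Truthful bid 3: loses but pays 3, utility -3.
Bid 2 instead: loses but pays 2, utility -2.
Since -2 > -3, bidding 2 is strictly better here, so truthful bidding is not dominant.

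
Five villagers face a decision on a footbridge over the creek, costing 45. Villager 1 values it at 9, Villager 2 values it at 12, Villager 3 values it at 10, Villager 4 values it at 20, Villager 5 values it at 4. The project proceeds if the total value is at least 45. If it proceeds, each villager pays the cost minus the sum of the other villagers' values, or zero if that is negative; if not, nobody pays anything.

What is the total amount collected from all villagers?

12

Total value 55 ≥ cost 45, so it is built.
Villager 1: others sum to 46; max(0, 45 - 46) = 0.
Villager 2: others sum to 43; max(0, 45 - 43) = 2.
Villager 3: others sum to 45; max(0, 45 - 45) = 0.
Villager 4: others sum to 35; max(0, 45 - 35) = 10.
Villager 5: others sum to 51; max(0, 45 - 51) = 0.
Total collected = 0 + 2 + 0 + 10 + 0 = 12.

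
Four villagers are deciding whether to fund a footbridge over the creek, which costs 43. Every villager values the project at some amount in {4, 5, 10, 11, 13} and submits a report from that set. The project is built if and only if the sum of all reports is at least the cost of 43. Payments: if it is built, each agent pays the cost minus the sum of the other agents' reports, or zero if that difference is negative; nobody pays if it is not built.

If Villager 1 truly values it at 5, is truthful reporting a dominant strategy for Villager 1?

Check each profile of the others' reports and compare truth against every alternative report.
Others report (13, 13, 13): truth gives 1, best alternative gives 1.
Others report (4, 4, 4): truth gives 0, best alternative gives 0.
Others report (4, 4, 5): truth gives 0, best alternative gives 0.
Others report (4, 4, 10): truth gives 0, best alternative gives 0.
Others report (4, 4, 11): truth gives 0, best alternative gives 0.
Others report (4, 4, 13): truth gives 0, best alternative gives 0.
(Remaining 119 profiles checked similarly; truth is weakly best in each.)
In every case the truthful report is at least as good as any alternative, so it is a dominant strategy.

Yes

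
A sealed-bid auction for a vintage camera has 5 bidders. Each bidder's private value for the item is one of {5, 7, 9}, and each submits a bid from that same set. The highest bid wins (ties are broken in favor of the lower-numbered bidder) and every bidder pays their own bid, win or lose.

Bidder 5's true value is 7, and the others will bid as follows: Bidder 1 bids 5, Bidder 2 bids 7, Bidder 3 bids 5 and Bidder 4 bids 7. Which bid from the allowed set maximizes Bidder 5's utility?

9

Bid 5: loses but pays 5, utility -5.
Bid 7: loses but pays 7, utility -7.
Bid 9: wins, pays 9, utility 7 - 9 = -2.
The best choice is 9 with utility -2.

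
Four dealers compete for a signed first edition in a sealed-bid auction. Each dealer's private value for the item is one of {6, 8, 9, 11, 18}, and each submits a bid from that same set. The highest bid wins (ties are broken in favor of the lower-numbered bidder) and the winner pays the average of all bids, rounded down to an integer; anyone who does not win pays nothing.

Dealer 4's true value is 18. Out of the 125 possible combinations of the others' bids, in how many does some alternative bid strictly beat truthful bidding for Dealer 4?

Others bid (6, 6, 6): truth gives 9; bid 8 gives 12 > 9. Violating.
Others bid (6, 6, 8): truth gives 9; bid 9 gives 11 > 9. Violating.
Others bid (6, 6, 9): truth gives 9; bid 11 gives 10 > 9. Violating.
Others bid (6, 8, 6): truth gives 9; bid 9 gives 11 > 9. Violating.
Others bid (6, 6, 11): truth gives 8; no alternative beats it.
Others bid (6, 6, 18): truth gives 0; no alternative beats it.
(Checking all 125 profiles: 27 have a profitable deviation, 98 do not.)

27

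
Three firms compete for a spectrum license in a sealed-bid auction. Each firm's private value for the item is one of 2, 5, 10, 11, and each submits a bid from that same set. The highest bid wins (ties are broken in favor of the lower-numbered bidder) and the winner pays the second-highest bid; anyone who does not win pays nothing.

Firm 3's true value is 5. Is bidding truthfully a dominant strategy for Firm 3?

Yes

Check each profile of the others' bids and compare truth against every alternative bid.
Others bid (2, 2): truth gives 3, best alternative gives 3.
Others bid (2, 5): truth gives 0, best alternative gives 0.
Others bid (2, 10): truth gives 0, best alternative gives 0.
Others bid (2, 11): truth gives 0, best alternative gives 0.
Others bid (5, 2): truth gives 0, best alternative gives 0.
Others bid (5, 5): truth gives 0, best alternative gives 0.
(Remaining 10 profiles checked similarly; truth is weakly best in each.)
In every case the truthful bid is at least as good as any alternative, so it is a dominant strategy.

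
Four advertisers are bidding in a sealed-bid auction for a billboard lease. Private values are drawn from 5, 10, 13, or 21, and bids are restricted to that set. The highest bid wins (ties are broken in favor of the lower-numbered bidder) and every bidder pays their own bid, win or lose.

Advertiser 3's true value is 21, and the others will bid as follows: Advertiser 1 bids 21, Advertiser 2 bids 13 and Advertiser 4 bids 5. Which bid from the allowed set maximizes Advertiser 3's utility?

Bid 5: loses but pays 5, utility -5.
Bid 10: loses but pays 10, utility -10.
Bid 13: loses but pays 13, utility -13.
Bid 21: loses but pays 21, utility -21.
The best choice is 5 with utility -5.

5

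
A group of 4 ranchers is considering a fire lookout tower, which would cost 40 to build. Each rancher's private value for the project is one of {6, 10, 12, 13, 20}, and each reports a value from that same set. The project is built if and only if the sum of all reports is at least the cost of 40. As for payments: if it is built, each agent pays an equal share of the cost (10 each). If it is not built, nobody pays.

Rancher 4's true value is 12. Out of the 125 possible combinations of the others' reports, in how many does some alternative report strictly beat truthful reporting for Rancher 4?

12

Others report (6, 6, 10): truth gives 0; report 20 gives 2 > 0. Violating.
Others report (6, 6, 12): truth gives 0; report 20 gives 2 > 0. Violating.
Others report (6, 6, 13): truth gives 0; report 20 gives 2 > 0. Violating.
Others report (6, 10, 6): truth gives 0; report 20 gives 2 > 0. Violating.
Others report (6, 6, 6): truth gives 0; no alternative beats it.
Others report (6, 6, 20): truth gives 2; no alternative beats it.
(Checking all 125 profiles: 12 have a profitable deviation, 113 do not.)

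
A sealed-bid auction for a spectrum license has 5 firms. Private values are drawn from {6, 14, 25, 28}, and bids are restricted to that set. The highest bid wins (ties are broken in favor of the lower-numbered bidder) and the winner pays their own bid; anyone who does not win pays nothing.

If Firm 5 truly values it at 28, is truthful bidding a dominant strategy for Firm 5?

Consider the case where Firm 1 bids 6, Firm 2 bids 6, Firm 3 bids 6 and Firm 4 bids 6.
Truthful bid 28: wins, pays 28, utility 28 - 28 = 0.
Bid 14 instead: wins, pays 14, utility 28 - 14 = 14.
Since 14 > 0, bidding 14 is strictly better here, so truthful bidding is not dominant.

No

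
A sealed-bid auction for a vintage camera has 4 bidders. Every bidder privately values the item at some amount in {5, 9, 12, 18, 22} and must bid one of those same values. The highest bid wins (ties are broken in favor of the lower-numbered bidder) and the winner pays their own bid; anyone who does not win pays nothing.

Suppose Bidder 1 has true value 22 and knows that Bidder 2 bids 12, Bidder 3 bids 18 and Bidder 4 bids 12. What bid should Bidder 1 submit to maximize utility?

Bid 5: loses, pays 0, utility 0.
Bid 9: loses, pays 0, utility 0.
Bid 12: loses, pays 0, utility 0.
Bid 18: wins, pays 18, utility 22 - 18 = 4.
Bid 22: wins, pays 22, utility 22 - 22 = 0.
The best choice is 18 with utility 4.

18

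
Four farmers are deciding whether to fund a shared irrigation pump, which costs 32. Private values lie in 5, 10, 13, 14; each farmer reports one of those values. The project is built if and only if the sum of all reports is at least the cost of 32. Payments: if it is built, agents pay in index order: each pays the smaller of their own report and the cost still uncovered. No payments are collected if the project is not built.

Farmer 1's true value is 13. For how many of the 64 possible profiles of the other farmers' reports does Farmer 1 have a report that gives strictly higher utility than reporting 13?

Others report (5, 5, 13): truth gives 0; report 10 gives 3 > 0. Violating.
Others report (5, 5, 14): truth gives 0; report 10 gives 3 > 0. Violating.
Others report (5, 10, 10): truth gives 0; report 10 gives 3 > 0. Violating.
Others report (5, 10, 13): truth gives 0; report 5 gives 8 > 0. Violating.
Others report (5, 5, 5): truth gives 0; no alternative beats it.
Others report (5, 5, 10): truth gives 0; no alternative beats it.
(Checking all 64 profiles: 60 have a profitable deviation, 4 do not.)

60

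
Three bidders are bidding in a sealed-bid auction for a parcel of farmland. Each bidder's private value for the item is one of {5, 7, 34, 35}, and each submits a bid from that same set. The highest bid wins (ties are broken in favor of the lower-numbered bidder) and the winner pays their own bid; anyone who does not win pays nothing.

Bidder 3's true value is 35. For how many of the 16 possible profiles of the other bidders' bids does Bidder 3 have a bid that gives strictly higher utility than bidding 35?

4

Others bid (5, 5): truth gives 0; bid 7 gives 28 > 0. Violating.
Others bid (5, 7): truth gives 0; bid 34 gives 1 > 0. Violating.
Others bid (7, 5): truth gives 0; bid 34 gives 1 > 0. Violating.
Others bid (7, 7): truth gives 0; bid 34 gives 1 > 0. Violating.
Others bid (5, 34): truth gives 0; no alternative beats it.
Others bid (5, 35): truth gives 0; no alternative beats it.
(Checking all 16 profiles: 4 have a profitable deviation, 12 do not.)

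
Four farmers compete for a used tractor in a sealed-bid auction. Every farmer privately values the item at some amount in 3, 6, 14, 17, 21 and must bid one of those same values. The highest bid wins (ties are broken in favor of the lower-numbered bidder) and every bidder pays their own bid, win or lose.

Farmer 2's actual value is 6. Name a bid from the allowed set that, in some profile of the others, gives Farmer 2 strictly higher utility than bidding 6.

3

Suppose Farmer 1 bids 3, Farmer 3 bids 3 and Farmer 4 bids 14.
Bid 6: loses but pays 6, utility -6.
Bid 3: loses but pays 3, utility -3.
So bidding 3 beats truth here (-3 > -6).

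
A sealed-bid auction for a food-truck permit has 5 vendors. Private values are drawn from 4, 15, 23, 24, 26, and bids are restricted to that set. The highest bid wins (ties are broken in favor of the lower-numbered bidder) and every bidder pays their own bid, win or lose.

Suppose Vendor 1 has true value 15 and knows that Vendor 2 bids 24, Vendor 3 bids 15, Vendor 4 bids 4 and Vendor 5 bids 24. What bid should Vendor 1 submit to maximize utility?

Bid 4: loses but pays 4, utility -4.
Bid 15: loses but pays 15, utility -15.
Bid 23: loses but pays 23, utility -23.
Bid 24: wins, pays 24, utility 15 - 24 = -9.
Bid 26: wins, pays 26, utility 15 - 26 = -11.
The best choice is 4 with utility -4.

4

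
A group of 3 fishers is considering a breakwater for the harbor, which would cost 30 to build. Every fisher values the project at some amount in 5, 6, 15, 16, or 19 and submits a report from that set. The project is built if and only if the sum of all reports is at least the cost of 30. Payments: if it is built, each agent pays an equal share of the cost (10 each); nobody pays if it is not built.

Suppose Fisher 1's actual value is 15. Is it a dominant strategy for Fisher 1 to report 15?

No

Consider the case where Fisher 2 reports 5 and Fisher 3 reports 6.
Truthful report 15: project not built, utility 0.
Report 19 instead: project built, pays 10, utility 15 - 10 = 5.
Since 5 > 0, reporting 19 is strictly better here, so truthful reporting is not dominant.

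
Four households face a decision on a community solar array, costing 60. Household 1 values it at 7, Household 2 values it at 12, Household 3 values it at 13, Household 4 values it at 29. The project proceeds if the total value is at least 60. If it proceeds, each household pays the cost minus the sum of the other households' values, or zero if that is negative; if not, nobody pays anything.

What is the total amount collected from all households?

57

Total value 61 ≥ cost 60, so it is built.
Household 1: others sum to 54; max(0, 60 - 54) = 6.
Household 2: others sum to 49; max(0, 60 - 49) = 11.
Household 3: others sum to 48; max(0, 60 - 48) = 12.
Household 4: others sum to 32; max(0, 60 - 32) = 28.
Total collected = 6 + 11 + 12 + 28 = 57.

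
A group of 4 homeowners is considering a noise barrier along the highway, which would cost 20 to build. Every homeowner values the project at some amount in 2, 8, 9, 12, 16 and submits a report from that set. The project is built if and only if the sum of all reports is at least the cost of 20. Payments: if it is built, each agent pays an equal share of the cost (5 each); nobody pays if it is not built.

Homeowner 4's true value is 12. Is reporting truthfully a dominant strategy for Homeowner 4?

No

Consider the case where Homeowner 1 reports 2, Homeowner 2 reports 2 and Homeowner 3 reports 2.
Truthful report 12: project not built, utility 0.
Report 16 instead: project built, pays 5, utility 12 - 5 = 7.
Since 7 > 0, reporting 16 is strictly better here, so truthful reporting is not dominant.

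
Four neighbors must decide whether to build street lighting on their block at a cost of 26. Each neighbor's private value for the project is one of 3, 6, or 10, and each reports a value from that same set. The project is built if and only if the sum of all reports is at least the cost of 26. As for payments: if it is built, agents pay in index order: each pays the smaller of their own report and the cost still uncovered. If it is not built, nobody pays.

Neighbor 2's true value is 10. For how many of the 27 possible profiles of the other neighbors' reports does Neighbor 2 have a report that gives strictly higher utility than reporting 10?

10

Others report (3, 10, 10): truth gives 0; report 3 gives 7 > 0. Violating.
Others report (6, 6, 10): truth gives 0; report 6 gives 4 > 0. Violating.
Others report (6, 10, 6): truth gives 0; report 6 gives 4 > 0. Violating.
Others report (6, 10, 10): truth gives 0; report 3 gives 7 > 0. Violating.
Others report (3, 3, 3): truth gives 0; no alternative beats it.
Others report (3, 3, 6): truth gives 0; no alternative beats it.
(Checking all 27 profiles: 10 have a profitable deviation, 17 do not.)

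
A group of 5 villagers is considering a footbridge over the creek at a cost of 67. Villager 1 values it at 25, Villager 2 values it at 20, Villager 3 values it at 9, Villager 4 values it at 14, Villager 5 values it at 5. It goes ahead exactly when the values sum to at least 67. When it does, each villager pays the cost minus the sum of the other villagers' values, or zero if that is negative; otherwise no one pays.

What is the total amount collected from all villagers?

44

Total value 73 ≥ cost 67, so it is built.
Villager 1: others sum to 48; max(0, 67 - 48) = 19.
Villager 2: others sum to 53; max(0, 67 - 53) = 14.
Villager 3: others sum to 64; max(0, 67 - 64) = 3.
Villager 4: others sum to 59; max(0, 67 - 59) = 8.
Villager 5: others sum to 68; max(0, 67 - 68) = 0.
Total collected = 19 + 14 + 3 + 8 + 0 = 44.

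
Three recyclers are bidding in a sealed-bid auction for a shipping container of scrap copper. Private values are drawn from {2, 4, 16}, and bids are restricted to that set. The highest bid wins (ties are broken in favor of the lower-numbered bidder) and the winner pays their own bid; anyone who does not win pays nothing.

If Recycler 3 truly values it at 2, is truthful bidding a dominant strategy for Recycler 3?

Check each profile of the others' bids and compare truth against every alternative bid.
Others bid (2, 2): truth gives 0, best alternative gives -2.
Others bid (2, 4): truth gives 0, best alternative gives 0.
Others bid (2, 16): truth gives 0, best alternative gives 0.
Others bid (4, 2): truth gives 0, best alternative gives 0.
Others bid (4, 4): truth gives 0, best alternative gives 0.
Others bid (4, 16): truth gives 0, best alternative gives 0.
(Remaining 3 profiles checked similarly; truth is weakly best in each.)
In every case the truthful bid is at least as good as any alternative, so it is a dominant strategy.

Yes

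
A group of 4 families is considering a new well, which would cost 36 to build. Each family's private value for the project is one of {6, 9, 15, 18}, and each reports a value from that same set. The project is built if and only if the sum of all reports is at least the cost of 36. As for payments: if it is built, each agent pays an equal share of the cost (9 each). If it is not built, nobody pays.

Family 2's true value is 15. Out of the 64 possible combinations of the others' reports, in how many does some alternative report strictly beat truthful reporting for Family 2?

1

Others report (6, 6, 6): truth gives 0; report 18 gives 6 > 0. Violating.
Others report (6, 6, 9): truth gives 6; no alternative beats it.
Others report (6, 6, 15): truth gives 6; no alternative beats it.
(Checking all 64 profiles: 1 has a profitable deviation, 63 do not.)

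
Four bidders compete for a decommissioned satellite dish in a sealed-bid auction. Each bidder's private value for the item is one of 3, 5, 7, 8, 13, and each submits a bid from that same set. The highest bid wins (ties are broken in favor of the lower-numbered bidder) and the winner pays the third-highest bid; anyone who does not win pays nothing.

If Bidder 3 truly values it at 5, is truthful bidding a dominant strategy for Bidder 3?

No

Consider the case where Bidder 1 bids 3, Bidder 2 bids 3 and Bidder 4 bids 7.
Truthful bid 5: loses, pays 0, utility 0.
Bid 7 instead: wins, pays 3, utility 5 - 3 = 2.
Since 2 > 0, bidding 7 is strictly better here, so truthful bidding is not dominant.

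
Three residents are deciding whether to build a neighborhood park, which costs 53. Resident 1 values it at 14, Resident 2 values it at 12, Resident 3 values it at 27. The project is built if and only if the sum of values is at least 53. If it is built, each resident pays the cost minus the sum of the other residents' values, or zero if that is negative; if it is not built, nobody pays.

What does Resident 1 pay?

14

Total value 53 ≥ cost 53, so the project is built.
The other residents' values sum to 39.
Cost minus that sum is 53 - 39 = 14.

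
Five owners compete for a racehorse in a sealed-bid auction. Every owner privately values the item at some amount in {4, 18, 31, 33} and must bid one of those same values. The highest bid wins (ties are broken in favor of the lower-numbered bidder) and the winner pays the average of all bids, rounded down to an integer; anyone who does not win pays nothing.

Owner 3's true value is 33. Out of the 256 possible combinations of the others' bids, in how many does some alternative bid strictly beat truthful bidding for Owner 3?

18

Others bid (4, 4, 4, 4): truth gives 24; bid 18 gives 27 > 24. Violating.
Others bid (4, 4, 4, 18): truth gives 21; bid 18 gives 24 > 21. Violating.
Others bid (4, 4, 4, 31): truth gives 18; bid 31 gives 19 > 18. Violating.
Others bid (4, 4, 18, 4): truth gives 21; bid 18 gives 24 > 21. Violating.
Others bid (4, 4, 4, 33): truth gives 18; no alternative beats it.
Others bid (4, 4, 18, 33): truth gives 15; no alternative beats it.
(Checking all 256 profiles: 18 have a profitable deviation, 238 do not.)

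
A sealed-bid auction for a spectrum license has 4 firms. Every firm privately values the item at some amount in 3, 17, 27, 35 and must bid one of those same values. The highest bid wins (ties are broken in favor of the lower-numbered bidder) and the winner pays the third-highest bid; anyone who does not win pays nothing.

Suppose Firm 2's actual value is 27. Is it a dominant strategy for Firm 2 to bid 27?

No

Consider the case where Firm 1 bids 3, Firm 3 bids 3 and Firm 4 bids 35.
Truthful bid 27: loses, pays 0, utility 0.
Bid 35 instead: wins, pays 3, utility 27 - 3 = 24.
Since 24 > 0, bidding 35 is strictly better here, so truthful bidding is not dominant.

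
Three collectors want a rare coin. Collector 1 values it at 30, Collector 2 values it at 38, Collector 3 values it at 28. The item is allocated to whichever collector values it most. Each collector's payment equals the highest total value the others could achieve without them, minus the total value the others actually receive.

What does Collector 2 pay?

30

Collector 2 has the highest value and receives the item.
Without Collector 2, the item would go to the next-highest value, 30, so the others could achieve 30.
With Collector 2 present and winning, the others receive nothing, so their total is 0.
Payment = 30 - 0 = 30.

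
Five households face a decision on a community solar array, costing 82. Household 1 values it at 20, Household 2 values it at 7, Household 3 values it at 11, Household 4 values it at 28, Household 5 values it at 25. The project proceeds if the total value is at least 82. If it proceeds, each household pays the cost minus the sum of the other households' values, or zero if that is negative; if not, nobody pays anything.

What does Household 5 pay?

Total value 91 ≥ cost 82, so the project is built.
The other households' values sum to 66.
Cost minus that sum is 82 - 66 = 16.

16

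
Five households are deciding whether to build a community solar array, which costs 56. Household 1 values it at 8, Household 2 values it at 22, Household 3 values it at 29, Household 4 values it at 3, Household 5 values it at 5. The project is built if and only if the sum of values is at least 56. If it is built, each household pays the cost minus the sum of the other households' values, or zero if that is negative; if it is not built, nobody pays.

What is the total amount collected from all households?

29

Total value 67 ≥ cost 56, so it is built.
Household 1: others sum to 59; max(0, 56 - 59) = 0.
Household 2: others sum to 45; max(0, 56 - 45) = 11.
Household 3: others sum to 38; max(0, 56 - 38) = 18.
Household 4: others sum to 64; max(0, 56 - 64) = 0.
Household 5: others sum to 62; max(0, 56 - 62) = 0.
Total collected = 0 + 11 + 18 + 0 + 0 = 29.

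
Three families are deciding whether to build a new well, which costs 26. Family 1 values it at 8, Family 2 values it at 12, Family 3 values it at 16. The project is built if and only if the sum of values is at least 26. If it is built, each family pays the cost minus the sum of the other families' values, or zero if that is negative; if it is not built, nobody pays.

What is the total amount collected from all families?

Total value 36 ≥ cost 26, so it is built.
Family 1: others sum to 28; max(0, 26 - 28) = 0.
Family 2: others sum to 24; max(0, 26 - 24) = 2.
Family 3: others sum to 20; max(0, 26 - 20) = 6.
Total collected = 0 + 2 + 6 = 8.

8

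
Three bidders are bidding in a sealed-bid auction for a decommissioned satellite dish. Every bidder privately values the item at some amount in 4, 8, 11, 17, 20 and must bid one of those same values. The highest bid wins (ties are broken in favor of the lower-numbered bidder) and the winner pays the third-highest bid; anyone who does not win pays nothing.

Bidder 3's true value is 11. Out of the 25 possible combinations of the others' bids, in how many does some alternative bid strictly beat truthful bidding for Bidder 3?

Others bid (4, 11): truth gives 0; bid 17 gives 7 > 0. Violating.
Others bid (4, 17): truth gives 0; bid 20 gives 7 > 0. Violating.
Others bid (8, 11): truth gives 0; bid 17 gives 3 > 0. Violating.
Others bid (8, 17): truth gives 0; bid 20 gives 3 > 0. Violating.
Others bid (4, 4): truth gives 7; no alternative beats it.
Others bid (4, 8): truth gives 7; no alternative beats it.
(Checking all 25 profiles: 8 have a profitable deviation, 17 do not.)

8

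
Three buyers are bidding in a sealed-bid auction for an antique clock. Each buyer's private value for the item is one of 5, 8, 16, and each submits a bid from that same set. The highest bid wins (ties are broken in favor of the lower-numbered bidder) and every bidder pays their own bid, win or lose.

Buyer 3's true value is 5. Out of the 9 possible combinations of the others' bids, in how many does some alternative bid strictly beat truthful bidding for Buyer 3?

Others bid (5, 5): truth gives -5; bid 8 gives -3 > -5. Violating.
Others bid (5, 8): truth gives -5; no alternative beats it.
Others bid (5, 16): truth gives -5; no alternative beats it.
(Checking all 9 profiles: 1 has a profitable deviation, 8 do not.)

1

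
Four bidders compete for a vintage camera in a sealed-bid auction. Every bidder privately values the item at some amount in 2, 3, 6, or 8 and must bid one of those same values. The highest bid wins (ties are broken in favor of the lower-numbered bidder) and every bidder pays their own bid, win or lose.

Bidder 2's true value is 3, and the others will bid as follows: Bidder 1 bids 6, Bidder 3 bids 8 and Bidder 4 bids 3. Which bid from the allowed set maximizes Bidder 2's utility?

2

Bid 2: loses but pays 2, utility -2.
Bid 3: loses but pays 3, utility -3.
Bid 6: loses but pays 6, utility -6.
Bid 8: wins, pays 8, utility 3 - 8 = -5.
The best choice is 2 with utility -2.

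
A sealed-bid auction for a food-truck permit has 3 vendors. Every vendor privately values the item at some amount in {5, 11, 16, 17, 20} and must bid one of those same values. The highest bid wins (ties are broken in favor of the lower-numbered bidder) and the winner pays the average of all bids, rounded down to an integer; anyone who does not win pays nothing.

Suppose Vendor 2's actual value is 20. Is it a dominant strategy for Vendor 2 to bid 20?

No

Consider the case where Vendor 1 bids 5 and Vendor 3 bids 5.
Truthful bid 20: wins, pays 10, utility 20 - 10 = 10.
Bid 11 instead: wins, pays 7, utility 20 - 7 = 13.
Since 13 > 10, bidding 11 is strictly better here, so truthful bidding is not dominant.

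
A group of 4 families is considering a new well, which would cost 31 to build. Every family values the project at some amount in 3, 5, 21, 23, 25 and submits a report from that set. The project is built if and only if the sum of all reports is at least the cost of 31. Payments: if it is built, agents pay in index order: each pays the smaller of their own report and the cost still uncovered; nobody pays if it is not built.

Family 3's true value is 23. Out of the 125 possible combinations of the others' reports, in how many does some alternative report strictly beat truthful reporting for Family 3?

47

Others report (3, 3, 5): truth gives 0; report 21 gives 2 > 0. Violating.
Others report (3, 3, 21): truth gives 0; report 5 gives 18 > 0. Violating.
Others report (3, 3, 23): truth gives 0; report 3 gives 20 > 0. Violating.
Others report (3, 3, 25): truth gives 0; report 3 gives 20 > 0. Violating.
Others report (3, 3, 3): truth gives 0; no alternative beats it.
Others report (3, 25, 3): truth gives 20; no alternative beats it.
(Checking all 125 profiles: 47 have a profitable deviation, 78 do not.)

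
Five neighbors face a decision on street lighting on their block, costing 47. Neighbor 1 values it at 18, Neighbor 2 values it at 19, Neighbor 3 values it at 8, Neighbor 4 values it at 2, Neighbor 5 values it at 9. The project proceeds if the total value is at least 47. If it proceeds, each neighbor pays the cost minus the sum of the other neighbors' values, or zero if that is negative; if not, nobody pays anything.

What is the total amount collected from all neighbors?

19

Total value 56 ≥ cost 47, so it is built.
Neighbor 1: others sum to 38; max(0, 47 - 38) = 9.
Neighbor 2: others sum to 37; max(0, 47 - 37) = 10.
Neighbor 3: others sum to 48; max(0, 47 - 48) = 0.
Neighbor 4: others sum to 54; max(0, 47 - 54) = 0.
Neighbor 5: others sum to 47; max(0, 47 - 47) = 0.
Total collected = 9 + 10 + 0 + 0 + 0 = 19.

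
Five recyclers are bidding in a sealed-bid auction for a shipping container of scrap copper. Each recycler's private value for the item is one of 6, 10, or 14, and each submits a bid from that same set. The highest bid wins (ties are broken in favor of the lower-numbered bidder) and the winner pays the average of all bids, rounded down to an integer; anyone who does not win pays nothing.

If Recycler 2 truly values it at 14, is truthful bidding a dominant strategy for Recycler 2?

No

Consider the case where Recycler 1 bids 6, Recycler 3 bids 6, Recycler 4 bids 6 and Recycler 5 bids 6.
Truthful bid 14: wins, pays 7, utility 14 - 7 = 7.
Bid 10 instead: wins, pays 6, utility 14 - 6 = 8.
Since 8 > 7, bidding 10 is strictly better here, so truthful bidding is not dominant.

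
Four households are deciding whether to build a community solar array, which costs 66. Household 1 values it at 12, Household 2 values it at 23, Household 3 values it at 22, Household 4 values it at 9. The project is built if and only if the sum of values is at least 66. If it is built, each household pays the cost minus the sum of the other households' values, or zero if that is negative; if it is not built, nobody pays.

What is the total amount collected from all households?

66

Total value 66 ≥ cost 66, so it is built.
Household 1: others sum to 54; max(0, 66 - 54) = 12.
Household 2: others sum to 43; max(0, 66 - 43) = 23.
Household 3: others sum to 44; max(0, 66 - 44) = 22.
Household 4: others sum to 57; max(0, 66 - 57) = 9.
Total collected = 12 + 23 + 22 + 9 = 66.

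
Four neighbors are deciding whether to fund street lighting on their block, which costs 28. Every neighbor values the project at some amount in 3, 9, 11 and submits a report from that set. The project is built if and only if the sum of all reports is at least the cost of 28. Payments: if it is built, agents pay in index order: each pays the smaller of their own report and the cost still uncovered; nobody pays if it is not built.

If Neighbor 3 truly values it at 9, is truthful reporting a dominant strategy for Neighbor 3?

No

Consider the case where Neighbor 1 reports 3, Neighbor 2 reports 11 and Neighbor 4 reports 11.
Truthful report 9: project built, pays 9, utility 9 - 9 = 0.
Report 3 instead: project built, pays 3, utility 9 - 3 = 6.
Since 6 > 0, reporting 3 is strictly better here, so truthful reporting is not dominant.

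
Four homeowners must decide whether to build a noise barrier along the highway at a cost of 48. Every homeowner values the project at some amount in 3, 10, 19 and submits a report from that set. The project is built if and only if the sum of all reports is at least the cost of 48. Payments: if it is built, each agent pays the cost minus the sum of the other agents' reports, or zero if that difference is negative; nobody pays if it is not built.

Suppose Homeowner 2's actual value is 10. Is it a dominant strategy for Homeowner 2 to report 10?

Check each profile of the others' reports and compare truth against every alternative report.
Others report (10, 19, 19): truth gives 10, best alternative gives 10.
Others report (19, 10, 19): truth gives 10, best alternative gives 10.
Others report (19, 19, 10): truth gives 10, best alternative gives 10.
Others report (19, 19, 19): truth gives 10, best alternative gives 10.
Others report (3, 19, 19): truth gives 3, best alternative gives 3.
Others report (19, 3, 19): truth gives 3, best alternative gives 3.
(Remaining 21 profiles checked similarly; truth is weakly best in each.)
In every case the truthful report is at least as good as any alternative, so it is a dominant strategy.

Yes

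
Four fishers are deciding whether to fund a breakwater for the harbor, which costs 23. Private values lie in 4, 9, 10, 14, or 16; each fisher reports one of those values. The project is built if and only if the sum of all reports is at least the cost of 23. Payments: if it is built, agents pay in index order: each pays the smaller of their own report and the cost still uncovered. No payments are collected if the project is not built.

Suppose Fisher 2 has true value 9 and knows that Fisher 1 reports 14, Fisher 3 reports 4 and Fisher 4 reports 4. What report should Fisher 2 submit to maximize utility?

4

Report 4: project built, pays 4, utility 9 - 4 = 5.
Report 9: project built, pays 9, utility 9 - 9 = 0.
Report 10: project built, pays 9, utility 9 - 9 = 0.
Report 14: project built, pays 9, utility 9 - 9 = 0.
Report 16: project built, pays 9, utility 9 - 9 = 0.
The best choice is 4 with utility 5.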